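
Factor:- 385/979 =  - 35/89=- 5^1 * 7^1*89^( - 1 )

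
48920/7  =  6988+4/7 = 6988.57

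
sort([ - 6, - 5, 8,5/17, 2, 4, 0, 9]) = [ - 6, - 5, 0 , 5/17, 2, 4,8, 9]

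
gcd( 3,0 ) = 3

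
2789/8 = 348 + 5/8 = 348.62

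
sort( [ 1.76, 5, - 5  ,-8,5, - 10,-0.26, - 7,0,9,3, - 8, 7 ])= [ -10 ,-8, - 8, - 7 , - 5,-0.26,0, 1.76, 3,5 , 5, 7,9 ] 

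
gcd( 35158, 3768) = 2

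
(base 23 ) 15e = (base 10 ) 658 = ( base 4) 22102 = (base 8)1222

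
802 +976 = 1778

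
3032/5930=1516/2965 = 0.51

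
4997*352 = 1758944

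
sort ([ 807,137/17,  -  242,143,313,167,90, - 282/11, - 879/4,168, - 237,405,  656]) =[ - 242, - 237, - 879/4, - 282/11,137/17,90, 143,167, 168, 313 , 405 , 656, 807 ]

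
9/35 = 9/35 = 0.26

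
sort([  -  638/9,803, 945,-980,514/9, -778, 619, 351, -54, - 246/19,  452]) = [ -980,-778,-638/9,-54,-246/19,514/9,  351,  452, 619,803, 945 ] 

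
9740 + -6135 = 3605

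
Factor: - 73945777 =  - 19^1*3891883^1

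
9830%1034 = 524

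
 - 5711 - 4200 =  - 9911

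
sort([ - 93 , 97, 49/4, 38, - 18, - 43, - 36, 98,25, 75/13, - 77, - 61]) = [-93, - 77,-61 ,-43, - 36, - 18, 75/13,49/4,25, 38,97 , 98]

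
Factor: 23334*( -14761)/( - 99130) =3^1*5^( - 1 )*23^ ( - 1)*29^1*431^( - 1)*509^1*3889^1  =  172216587/49565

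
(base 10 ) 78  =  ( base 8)116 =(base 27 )2o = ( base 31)2g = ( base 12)66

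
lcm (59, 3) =177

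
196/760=49/190 = 0.26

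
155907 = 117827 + 38080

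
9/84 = 3/28 = 0.11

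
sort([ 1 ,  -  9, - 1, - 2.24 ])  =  [ - 9 , - 2.24, - 1, 1] 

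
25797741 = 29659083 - 3861342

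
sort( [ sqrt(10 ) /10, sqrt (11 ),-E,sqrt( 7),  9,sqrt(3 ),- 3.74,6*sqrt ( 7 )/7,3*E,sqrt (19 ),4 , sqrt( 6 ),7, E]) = [ - 3.74, - E , sqrt( 10 ) /10 , sqrt(3), 6*sqrt(7)/7,sqrt(6) , sqrt ( 7), E, sqrt(11), 4, sqrt ( 19),7,3*E,9 ] 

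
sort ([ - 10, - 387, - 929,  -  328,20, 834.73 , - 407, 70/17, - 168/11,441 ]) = [ - 929,-407, - 387, - 328, - 168/11  , - 10, 70/17,20, 441,  834.73]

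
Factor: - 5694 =-2^1*3^1 *13^1*73^1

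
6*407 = 2442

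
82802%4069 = 1422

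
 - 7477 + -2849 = -10326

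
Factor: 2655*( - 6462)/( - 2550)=3^3*5^( - 1)*17^(-1 )*59^1*359^1 = 571887/85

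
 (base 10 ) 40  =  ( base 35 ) 15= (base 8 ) 50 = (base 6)104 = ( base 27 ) 1d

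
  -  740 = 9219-9959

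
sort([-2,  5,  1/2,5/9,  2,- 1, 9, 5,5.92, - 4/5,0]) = [-2,  -  1,  -  4/5,0,1/2 , 5/9, 2,5,  5,  5.92,  9]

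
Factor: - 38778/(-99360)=2^ ( - 4 ) * 3^( - 2)*5^( - 1) *281^1  =  281/720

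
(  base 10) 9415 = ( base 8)22307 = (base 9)13821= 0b10010011000111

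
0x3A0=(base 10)928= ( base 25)1c3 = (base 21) 224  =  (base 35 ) QI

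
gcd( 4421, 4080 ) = 1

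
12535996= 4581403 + 7954593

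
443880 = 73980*6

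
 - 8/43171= - 8/43171=- 0.00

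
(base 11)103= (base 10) 124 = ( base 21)5J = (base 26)4K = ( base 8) 174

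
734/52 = 14+3/26 = 14.12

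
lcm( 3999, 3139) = 291927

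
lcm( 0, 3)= 0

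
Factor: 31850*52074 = 1658556900=2^2 * 3^2 * 5^2*7^2 * 11^1 * 13^1*263^1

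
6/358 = 3/179 = 0.02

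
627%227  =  173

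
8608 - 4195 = 4413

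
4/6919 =4/6919 = 0.00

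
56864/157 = 56864/157 = 362.19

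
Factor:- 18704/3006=-56/9 = - 2^3*3^ ( - 2)*7^1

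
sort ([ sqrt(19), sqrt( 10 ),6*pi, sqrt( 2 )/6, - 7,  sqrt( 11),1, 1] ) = [-7, sqrt(2) /6, 1,  1,sqrt( 10 ),sqrt( 11),sqrt(19 ),6* pi] 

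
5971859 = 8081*739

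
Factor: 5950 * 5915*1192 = 41951546000 = 2^4*5^3*7^2*13^2*17^1*149^1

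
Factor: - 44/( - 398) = 2^1*11^1*199^( - 1) = 22/199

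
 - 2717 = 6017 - 8734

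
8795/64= 137 + 27/64 = 137.42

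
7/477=7/477 = 0.01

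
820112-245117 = 574995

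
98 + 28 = 126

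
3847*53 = 203891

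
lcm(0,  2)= 0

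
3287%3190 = 97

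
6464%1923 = 695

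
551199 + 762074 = 1313273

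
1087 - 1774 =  - 687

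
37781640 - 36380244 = 1401396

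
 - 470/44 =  - 11 + 7/22= - 10.68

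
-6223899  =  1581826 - 7805725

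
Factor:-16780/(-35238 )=10/21 = 2^1*3^(-1)*5^1*7^ ( - 1)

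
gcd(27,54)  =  27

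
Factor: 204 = 2^2*3^1*17^1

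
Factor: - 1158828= - 2^2* 3^1 * 11^1 * 8779^1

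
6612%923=151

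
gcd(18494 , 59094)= 14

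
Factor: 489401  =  11^1 * 44491^1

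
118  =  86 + 32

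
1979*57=112803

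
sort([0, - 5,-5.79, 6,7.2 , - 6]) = [ - 6, - 5.79, - 5,  0,6, 7.2]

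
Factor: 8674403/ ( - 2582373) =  - 3^( - 1) *17^1*617^1*827^1*860791^( - 1 ) 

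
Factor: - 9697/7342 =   -  2^(-1)*3671^( - 1)*9697^1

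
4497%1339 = 480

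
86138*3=258414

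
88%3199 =88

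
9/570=3/190 = 0.02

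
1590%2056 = 1590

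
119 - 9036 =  - 8917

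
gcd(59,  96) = 1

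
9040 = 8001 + 1039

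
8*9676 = 77408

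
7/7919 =7/7919=0.00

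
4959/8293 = 4959/8293 = 0.60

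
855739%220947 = 192898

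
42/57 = 14/19 = 0.74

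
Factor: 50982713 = 50982713^1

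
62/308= 31/154 = 0.20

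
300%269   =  31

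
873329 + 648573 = 1521902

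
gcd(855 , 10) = 5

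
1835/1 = 1835 =1835.00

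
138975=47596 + 91379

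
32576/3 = 32576/3 = 10858.67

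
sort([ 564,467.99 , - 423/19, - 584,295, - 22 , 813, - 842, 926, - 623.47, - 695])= [ - 842, - 695, - 623.47, - 584,  -  423/19, - 22,295, 467.99,564 , 813, 926] 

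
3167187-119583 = 3047604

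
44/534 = 22/267  =  0.08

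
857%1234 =857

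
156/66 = 26/11 = 2.36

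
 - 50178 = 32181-82359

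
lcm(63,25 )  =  1575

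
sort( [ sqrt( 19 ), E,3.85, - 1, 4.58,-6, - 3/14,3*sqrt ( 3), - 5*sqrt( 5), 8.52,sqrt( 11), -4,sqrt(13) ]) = [ - 5 * sqrt(5), - 6, - 4, - 1, - 3/14, E, sqrt( 11), sqrt ( 13),  3.85 , sqrt ( 19), 4.58, 3*sqrt(3 ),8.52 ] 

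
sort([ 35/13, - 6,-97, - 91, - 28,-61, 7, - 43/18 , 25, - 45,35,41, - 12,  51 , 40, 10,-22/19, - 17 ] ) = [ - 97, - 91, - 61 , - 45,- 28,-17, - 12,-6, - 43/18, - 22/19,35/13, 7,  10, 25,35,40,  41,51]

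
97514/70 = 48757/35 = 1393.06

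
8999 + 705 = 9704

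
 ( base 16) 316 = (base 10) 790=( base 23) 1B8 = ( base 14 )406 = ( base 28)106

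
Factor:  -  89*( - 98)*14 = 122108 = 2^2*7^3*89^1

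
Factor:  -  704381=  - 29^1*107^1*227^1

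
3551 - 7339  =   - 3788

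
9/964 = 9/964 = 0.01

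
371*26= 9646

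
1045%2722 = 1045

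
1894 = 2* 947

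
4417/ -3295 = - 2+2173/3295 = - 1.34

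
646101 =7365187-6719086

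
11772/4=2943 = 2943.00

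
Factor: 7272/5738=2^2*3^2*19^ ( - 1 )*101^1*151^(-1) = 3636/2869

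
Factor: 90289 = 90289^1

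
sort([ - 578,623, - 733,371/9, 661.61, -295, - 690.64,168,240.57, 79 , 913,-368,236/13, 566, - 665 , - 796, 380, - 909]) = [ - 909, - 796, - 733 , - 690.64, - 665, - 578, - 368, - 295,236/13,371/9,  79,  168,240.57, 380 , 566  ,  623,661.61,913]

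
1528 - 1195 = 333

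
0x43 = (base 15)47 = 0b1000011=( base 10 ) 67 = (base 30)27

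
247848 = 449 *552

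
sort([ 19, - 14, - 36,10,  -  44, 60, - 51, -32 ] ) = [- 51,  -  44, - 36,-32,-14, 10, 19, 60]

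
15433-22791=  - 7358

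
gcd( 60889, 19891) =1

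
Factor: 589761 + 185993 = 2^1*7^1*55411^1 = 775754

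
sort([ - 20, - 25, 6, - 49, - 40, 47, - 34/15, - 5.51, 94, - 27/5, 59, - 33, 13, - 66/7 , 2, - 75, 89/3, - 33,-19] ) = [ - 75,-49,  -  40 , - 33, - 33,-25, - 20  , - 19 , - 66/7, - 5.51, - 27/5, - 34/15, 2,6, 13, 89/3 , 47,59, 94 ] 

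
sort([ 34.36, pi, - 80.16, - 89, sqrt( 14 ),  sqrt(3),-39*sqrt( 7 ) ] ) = [ - 39 * sqrt( 7 ),  -  89, - 80.16, sqrt( 3 ), pi, sqrt( 14), 34.36 ]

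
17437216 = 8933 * 1952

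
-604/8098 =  - 302/4049 = - 0.07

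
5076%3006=2070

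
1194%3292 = 1194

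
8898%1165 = 743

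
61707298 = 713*86546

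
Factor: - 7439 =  - 43^1*173^1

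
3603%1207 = 1189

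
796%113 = 5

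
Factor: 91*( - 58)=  - 2^1*7^1 * 13^1*29^1 = -5278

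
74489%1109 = 186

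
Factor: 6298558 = 2^1*7^2*64271^1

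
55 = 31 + 24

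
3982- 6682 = - 2700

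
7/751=7/751 = 0.01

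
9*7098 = 63882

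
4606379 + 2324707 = 6931086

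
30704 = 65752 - 35048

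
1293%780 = 513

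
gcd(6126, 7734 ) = 6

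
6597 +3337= 9934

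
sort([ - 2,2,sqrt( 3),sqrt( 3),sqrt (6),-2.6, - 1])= [ - 2.6,-2, - 1,sqrt( 3),sqrt( 3 ) , 2,sqrt( 6 ) ] 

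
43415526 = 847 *51258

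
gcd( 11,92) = 1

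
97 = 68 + 29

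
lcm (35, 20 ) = 140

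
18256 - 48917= -30661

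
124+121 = 245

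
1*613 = 613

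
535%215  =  105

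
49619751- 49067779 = 551972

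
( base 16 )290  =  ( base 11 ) 547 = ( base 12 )468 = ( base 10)656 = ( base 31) l5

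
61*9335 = 569435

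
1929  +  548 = 2477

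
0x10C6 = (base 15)1414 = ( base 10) 4294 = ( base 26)694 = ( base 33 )3V4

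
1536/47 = 32  +  32/47 = 32.68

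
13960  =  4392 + 9568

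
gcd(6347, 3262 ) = 1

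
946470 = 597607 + 348863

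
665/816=665/816  =  0.81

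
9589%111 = 43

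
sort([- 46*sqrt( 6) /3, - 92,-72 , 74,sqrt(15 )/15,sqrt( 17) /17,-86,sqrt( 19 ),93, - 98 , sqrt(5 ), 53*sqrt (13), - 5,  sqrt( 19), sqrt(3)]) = [ - 98, - 92, - 86, - 72, - 46*sqrt (6) /3, - 5,sqrt( 17)/17,sqrt(15) /15,sqrt ( 3 ) , sqrt (5), sqrt ( 19 ) , sqrt(19 ) , 74,93,53*sqrt(13 )]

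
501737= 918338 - 416601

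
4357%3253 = 1104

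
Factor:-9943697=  - 313^1 * 31769^1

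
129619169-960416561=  - 830797392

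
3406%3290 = 116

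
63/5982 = 21/1994 =0.01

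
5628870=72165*78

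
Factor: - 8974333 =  - 1019^1 * 8807^1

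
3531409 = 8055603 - 4524194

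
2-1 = 1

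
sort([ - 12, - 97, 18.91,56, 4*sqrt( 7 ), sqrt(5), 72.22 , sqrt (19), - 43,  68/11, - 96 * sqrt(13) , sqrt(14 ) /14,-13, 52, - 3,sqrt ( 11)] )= [ - 96*sqrt(13), - 97, - 43, - 13 , - 12 , - 3, sqrt(14)/14,sqrt (5 ), sqrt(  11), sqrt(19), 68/11, 4 *sqrt (7 ), 18.91,  52,  56, 72.22 ]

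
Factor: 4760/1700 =14/5  =  2^1 * 5^ ( - 1)*7^1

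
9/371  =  9/371 =0.02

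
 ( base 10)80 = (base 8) 120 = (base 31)2I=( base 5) 310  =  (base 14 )5a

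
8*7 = 56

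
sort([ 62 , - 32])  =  [ - 32,  62]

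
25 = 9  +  16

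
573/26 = 573/26 = 22.04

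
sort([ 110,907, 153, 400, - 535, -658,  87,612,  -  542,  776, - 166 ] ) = [ - 658, - 542, - 535, - 166,87, 110,153, 400,612  ,  776, 907 ] 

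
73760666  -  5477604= 68283062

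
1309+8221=9530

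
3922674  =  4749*826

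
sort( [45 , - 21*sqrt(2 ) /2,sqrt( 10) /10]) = [- 21 * sqrt( 2)/2,sqrt ( 10) /10, 45]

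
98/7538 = 49/3769 = 0.01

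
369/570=123/190 = 0.65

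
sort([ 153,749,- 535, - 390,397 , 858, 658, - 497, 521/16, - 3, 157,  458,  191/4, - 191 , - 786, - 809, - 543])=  [ - 809, - 786, - 543, - 535,  -  497, - 390, - 191, - 3, 521/16,  191/4,153,157,397,458, 658,749,858]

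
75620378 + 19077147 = 94697525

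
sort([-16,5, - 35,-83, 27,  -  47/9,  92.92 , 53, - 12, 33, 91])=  [ - 83 , -35, - 16, - 12 , -47/9, 5,  27,33, 53,91, 92.92]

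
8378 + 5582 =13960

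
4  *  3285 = 13140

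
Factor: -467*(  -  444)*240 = 2^6 * 3^2*5^1*37^1*467^1  =  49763520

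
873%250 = 123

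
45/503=45/503 = 0.09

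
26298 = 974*27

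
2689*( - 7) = -18823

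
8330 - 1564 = 6766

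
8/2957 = 8/2957=0.00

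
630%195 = 45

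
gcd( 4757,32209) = 1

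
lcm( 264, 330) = 1320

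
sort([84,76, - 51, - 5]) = [ - 51, - 5,76,84]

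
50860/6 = 8476 +2/3 = 8476.67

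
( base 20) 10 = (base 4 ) 110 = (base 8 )24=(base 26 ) K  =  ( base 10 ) 20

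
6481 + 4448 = 10929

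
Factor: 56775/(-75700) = - 2^( - 2)*3^1 = - 3/4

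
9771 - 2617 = 7154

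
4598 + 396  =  4994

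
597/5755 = 597/5755 = 0.10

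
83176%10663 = 8535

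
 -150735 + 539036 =388301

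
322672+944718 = 1267390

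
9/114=3/38 = 0.08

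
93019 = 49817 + 43202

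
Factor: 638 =2^1*11^1*29^1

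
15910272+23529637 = 39439909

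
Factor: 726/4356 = 2^( - 1) * 3^(-1) = 1/6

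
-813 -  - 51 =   -  762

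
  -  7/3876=-7/3876 = - 0.00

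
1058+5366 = 6424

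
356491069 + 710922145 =1067413214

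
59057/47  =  59057/47 = 1256.53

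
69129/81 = 7681/9 = 853.44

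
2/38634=1/19317 = 0.00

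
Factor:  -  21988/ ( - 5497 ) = 2^2  =  4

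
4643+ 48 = 4691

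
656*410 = 268960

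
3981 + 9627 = 13608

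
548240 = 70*7832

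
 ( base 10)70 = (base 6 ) 154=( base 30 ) 2a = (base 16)46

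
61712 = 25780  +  35932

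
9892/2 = 4946 = 4946.00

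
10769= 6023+4746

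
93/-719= -1 + 626/719  =  -  0.13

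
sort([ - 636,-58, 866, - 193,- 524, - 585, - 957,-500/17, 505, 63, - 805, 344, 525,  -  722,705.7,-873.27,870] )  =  [-957, - 873.27, - 805, - 722,-636, - 585,  -  524, - 193,-58, -500/17, 63, 344, 505,525, 705.7, 866,  870 ]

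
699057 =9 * 77673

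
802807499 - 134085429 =668722070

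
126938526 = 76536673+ 50401853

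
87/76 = 87/76 = 1.14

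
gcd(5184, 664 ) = 8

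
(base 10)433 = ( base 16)1B1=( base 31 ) du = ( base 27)g1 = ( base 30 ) ed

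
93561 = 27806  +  65755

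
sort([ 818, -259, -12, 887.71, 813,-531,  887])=[ - 531, - 259, - 12, 813,818,  887, 887.71]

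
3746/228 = 16 + 49/114 = 16.43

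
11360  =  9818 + 1542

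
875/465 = 1 + 82/93 = 1.88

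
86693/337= 257 + 84/337 = 257.25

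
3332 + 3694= 7026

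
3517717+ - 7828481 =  - 4310764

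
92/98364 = 23/24591 =0.00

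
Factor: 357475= 5^2*79^1*181^1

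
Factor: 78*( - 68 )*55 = -291720 = - 2^3*3^1*5^1*11^1 * 13^1*17^1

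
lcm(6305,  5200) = 504400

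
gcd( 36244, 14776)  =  4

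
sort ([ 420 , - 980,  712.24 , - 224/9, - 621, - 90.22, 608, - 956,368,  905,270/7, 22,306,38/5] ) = [ - 980,  -  956, - 621, - 90.22, - 224/9,  38/5,  22,  270/7 , 306,368,  420,608,712.24, 905 ]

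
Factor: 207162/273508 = 153/202 = 2^( - 1) *3^2*17^1*101^ ( - 1 ) 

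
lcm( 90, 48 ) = 720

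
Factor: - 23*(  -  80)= 2^4*5^1*23^1 = 1840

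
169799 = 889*191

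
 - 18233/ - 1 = 18233/1 = 18233.00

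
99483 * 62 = 6167946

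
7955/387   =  185/9  =  20.56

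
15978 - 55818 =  - 39840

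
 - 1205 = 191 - 1396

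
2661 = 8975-6314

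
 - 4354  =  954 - 5308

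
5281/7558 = 5281/7558 =0.70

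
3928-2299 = 1629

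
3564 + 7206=10770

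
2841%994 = 853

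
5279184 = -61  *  ( - 86544 )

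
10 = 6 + 4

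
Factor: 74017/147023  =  233^ ( - 1)*631^( - 1)*74017^1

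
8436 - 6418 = 2018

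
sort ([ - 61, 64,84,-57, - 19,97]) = [-61, - 57, - 19,64,84,97]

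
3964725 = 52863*75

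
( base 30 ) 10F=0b1110010011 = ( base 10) 915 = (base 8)1623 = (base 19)2A3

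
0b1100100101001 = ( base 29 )7J3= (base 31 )6LO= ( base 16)1929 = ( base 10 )6441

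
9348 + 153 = 9501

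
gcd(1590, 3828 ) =6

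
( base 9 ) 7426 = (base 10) 5451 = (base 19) f1h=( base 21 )c7c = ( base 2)1010101001011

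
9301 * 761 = 7078061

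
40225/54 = 40225/54 = 744.91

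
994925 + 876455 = 1871380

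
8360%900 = 260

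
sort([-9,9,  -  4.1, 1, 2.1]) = [ - 9, - 4.1 , 1, 2.1, 9]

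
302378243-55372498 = 247005745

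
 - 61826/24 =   -  2577 + 11/12 = - 2576.08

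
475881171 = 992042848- 516161677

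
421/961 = 421/961 =0.44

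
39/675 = 13/225  =  0.06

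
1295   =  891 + 404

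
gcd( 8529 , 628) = 1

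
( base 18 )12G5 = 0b1101001110101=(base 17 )1677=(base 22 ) dlj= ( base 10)6773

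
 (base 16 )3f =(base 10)63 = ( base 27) 29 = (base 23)2h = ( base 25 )2d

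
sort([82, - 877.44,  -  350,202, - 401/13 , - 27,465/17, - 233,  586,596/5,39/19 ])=[-877.44, - 350, - 233,- 401/13, - 27, 39/19,465/17, 82 , 596/5,202, 586]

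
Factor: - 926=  - 2^1*463^1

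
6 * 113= 678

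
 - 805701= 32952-838653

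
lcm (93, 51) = 1581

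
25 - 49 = - 24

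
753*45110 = 33967830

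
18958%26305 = 18958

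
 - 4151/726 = -6 + 205/726 = - 5.72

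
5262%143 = 114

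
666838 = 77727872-77061034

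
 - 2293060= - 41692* 55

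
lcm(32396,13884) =97188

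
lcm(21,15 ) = 105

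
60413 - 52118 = 8295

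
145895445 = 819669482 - 673774037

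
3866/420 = 1933/210 = 9.20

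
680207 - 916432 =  - 236225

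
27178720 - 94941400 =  - 67762680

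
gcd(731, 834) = 1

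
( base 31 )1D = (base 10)44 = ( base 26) 1i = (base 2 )101100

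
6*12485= 74910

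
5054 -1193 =3861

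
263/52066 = 263/52066 = 0.01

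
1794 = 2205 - 411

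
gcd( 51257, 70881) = 1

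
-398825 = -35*11395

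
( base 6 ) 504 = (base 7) 352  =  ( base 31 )5t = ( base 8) 270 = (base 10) 184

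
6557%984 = 653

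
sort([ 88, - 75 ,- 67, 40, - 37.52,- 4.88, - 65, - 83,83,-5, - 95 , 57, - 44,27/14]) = [ - 95,-83,-75 , - 67 , - 65, - 44,-37.52, - 5, - 4.88, 27/14,40,57,83,  88]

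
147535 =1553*95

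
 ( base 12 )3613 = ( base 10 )6063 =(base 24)acf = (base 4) 1132233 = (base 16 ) 17AF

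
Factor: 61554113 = 43^1*1431491^1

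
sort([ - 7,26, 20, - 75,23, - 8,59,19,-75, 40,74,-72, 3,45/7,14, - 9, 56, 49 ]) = [ - 75,  -  75, - 72, - 9, - 8,  -  7,3,45/7, 14,19,20, 23,26,40,49,56, 59, 74 ] 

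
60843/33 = 1843+8/11 = 1843.73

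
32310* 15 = 484650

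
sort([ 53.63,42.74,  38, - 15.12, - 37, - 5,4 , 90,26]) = [ - 37, - 15.12 , - 5,  4, 26, 38,42.74,53.63,90 ] 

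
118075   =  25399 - -92676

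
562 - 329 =233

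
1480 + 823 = 2303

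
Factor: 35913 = 3^1  *  11971^1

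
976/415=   976/415 = 2.35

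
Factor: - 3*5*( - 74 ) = 2^1*3^1*5^1*37^1 =1110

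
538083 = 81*6643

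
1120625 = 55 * 20375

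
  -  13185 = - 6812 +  -6373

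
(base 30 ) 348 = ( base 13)1397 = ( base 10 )2828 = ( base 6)21032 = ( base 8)5414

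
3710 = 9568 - 5858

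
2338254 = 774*3021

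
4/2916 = 1/729= 0.00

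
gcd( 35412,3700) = 4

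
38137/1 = 38137 = 38137.00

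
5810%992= 850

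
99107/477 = 207 + 368/477 = 207.77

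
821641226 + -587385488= 234255738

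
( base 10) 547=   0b1000100011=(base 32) H3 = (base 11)458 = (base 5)4142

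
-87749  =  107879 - 195628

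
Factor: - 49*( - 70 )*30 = 102900  =  2^2 * 3^1*5^2*7^3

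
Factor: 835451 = 835451^1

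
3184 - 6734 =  - 3550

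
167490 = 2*83745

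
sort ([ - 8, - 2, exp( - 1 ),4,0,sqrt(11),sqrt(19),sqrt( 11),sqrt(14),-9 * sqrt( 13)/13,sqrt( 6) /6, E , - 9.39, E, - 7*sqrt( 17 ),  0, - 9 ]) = [ - 7*  sqrt( 17 ), - 9.39,-9, - 8,  -  9*sqrt( 13)/13, - 2, 0, 0,exp( - 1), sqrt(6)/6,E,E,sqrt( 11 ),sqrt( 11),sqrt(14),4,sqrt( 19 ) ] 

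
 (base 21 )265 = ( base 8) 1765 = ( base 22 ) 221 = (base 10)1013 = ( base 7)2645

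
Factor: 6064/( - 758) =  - 2^3 = - 8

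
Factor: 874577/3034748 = 2^(- 2 )*11^1*43^3*758687^( -1 )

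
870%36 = 6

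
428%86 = 84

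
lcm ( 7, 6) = 42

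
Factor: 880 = 2^4 * 5^1* 11^1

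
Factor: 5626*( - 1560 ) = - 8776560= - 2^4 *3^1*5^1*13^1 * 29^1*97^1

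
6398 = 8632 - 2234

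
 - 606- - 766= 160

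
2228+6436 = 8664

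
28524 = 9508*3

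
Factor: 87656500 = 2^2*5^3 * 19^1 * 9227^1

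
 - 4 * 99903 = - 399612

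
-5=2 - 7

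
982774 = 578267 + 404507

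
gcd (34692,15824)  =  4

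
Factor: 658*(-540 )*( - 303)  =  2^3*3^4 * 5^1 * 7^1*47^1*101^1 = 107661960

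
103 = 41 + 62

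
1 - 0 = 1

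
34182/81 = 422 = 422.00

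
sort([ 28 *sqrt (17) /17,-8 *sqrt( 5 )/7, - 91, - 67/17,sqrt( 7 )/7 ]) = [ - 91,  -  67/17,-8*sqrt( 5 ) /7,sqrt(7 )/7,28 * sqrt(17 )/17] 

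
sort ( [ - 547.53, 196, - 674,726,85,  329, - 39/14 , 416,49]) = [ - 674, - 547.53, - 39/14,49,85,196,329,  416,726]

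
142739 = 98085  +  44654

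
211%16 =3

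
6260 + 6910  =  13170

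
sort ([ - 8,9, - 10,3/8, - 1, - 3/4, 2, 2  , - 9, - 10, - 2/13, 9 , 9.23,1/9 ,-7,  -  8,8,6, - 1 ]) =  [ - 10, - 10, - 9, - 8, - 8, - 7 ,  -  1 , - 1, - 3/4, -2/13,1/9,3/8,  2,2,6,8,9,  9,9.23 ]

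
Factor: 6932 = 2^2*1733^1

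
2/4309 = 2/4309 = 0.00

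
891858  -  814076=77782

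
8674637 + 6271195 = 14945832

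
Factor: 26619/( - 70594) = - 2^(-1)*3^1 * 19^1*47^( - 1) * 467^1* 751^(  -  1)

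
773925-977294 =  - 203369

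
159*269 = 42771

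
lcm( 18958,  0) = 0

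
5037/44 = 5037/44 = 114.48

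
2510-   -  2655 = 5165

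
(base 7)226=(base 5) 433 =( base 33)3J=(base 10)118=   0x76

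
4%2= 0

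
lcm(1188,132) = 1188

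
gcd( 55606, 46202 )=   2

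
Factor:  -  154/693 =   -  2^1*3^( -2 )= -2/9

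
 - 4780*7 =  - 33460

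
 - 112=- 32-80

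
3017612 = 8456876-5439264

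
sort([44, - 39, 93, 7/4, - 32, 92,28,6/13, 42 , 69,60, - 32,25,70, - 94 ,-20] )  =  [ - 94,-39, - 32, - 32,  -  20,6/13,7/4,25,28,  42, 44,60, 69,70,  92, 93]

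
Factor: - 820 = -2^2*5^1*41^1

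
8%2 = 0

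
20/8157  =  20/8157= 0.00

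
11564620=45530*254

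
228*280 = 63840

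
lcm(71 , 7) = 497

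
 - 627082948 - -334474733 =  - 292608215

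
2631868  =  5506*478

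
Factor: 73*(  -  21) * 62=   -95046 = - 2^1 *3^1*7^1*31^1*73^1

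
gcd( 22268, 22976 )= 4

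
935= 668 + 267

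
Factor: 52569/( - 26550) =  - 99/50 = -2^( - 1)*3^2*5^( - 2)*11^1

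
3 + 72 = 75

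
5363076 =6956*771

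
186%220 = 186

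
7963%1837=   615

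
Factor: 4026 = 2^1*3^1 * 11^1*61^1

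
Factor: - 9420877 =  - 9420877^1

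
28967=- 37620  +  66587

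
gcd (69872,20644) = 1588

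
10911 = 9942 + 969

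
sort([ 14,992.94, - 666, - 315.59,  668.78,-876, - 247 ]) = [ - 876, - 666, - 315.59,-247,14,668.78, 992.94] 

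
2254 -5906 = -3652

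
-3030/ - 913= 3 + 291/913=3.32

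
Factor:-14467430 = -2^1*5^1*1063^1*1361^1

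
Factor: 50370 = 2^1*3^1*5^1*23^1 *73^1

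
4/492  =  1/123 = 0.01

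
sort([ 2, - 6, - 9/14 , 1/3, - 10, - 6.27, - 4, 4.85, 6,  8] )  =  [ - 10, -6.27,  -  6, - 4, - 9/14,  1/3, 2, 4.85,  6,8 ] 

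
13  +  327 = 340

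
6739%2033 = 640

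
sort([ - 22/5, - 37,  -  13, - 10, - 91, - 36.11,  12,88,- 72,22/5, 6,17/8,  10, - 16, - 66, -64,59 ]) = [- 91,-72 ,- 66, - 64, - 37, - 36.11, -16,- 13, - 10, - 22/5,17/8, 22/5,6,  10,12, 59, 88 ]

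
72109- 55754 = 16355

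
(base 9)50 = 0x2d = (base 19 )27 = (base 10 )45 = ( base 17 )2b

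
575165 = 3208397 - 2633232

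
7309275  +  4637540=11946815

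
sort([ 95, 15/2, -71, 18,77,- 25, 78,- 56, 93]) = [ -71,-56, -25, 15/2 , 18 , 77,  78,93, 95 ]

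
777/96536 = 777/96536 = 0.01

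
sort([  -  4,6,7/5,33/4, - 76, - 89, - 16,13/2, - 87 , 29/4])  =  [-89,  -  87, - 76,  -  16, - 4,7/5,6,13/2 , 29/4  ,  33/4]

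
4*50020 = 200080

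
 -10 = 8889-8899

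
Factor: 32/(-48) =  - 2/3= - 2^1 * 3^ (-1)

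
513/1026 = 1/2 = 0.50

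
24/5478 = 4/913 = 0.00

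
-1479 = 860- 2339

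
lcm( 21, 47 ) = 987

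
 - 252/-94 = 2 +32/47 = 2.68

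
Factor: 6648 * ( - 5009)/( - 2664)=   3^( - 1)*37^( - 1)*277^1*5009^1 = 1387493/111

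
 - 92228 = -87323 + -4905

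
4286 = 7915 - 3629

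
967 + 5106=6073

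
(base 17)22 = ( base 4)210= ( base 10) 36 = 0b100100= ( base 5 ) 121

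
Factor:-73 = -73^1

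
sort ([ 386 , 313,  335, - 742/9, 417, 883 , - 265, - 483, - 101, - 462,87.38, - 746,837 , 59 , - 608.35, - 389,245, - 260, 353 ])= [ - 746, - 608.35, - 483, - 462, - 389, - 265, - 260, - 101, - 742/9, 59, 87.38, 245,313, 335 , 353, 386,417,837,883]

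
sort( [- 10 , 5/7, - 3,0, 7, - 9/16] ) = [ - 10,-3, - 9/16,0 , 5/7, 7]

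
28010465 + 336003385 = 364013850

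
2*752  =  1504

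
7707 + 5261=12968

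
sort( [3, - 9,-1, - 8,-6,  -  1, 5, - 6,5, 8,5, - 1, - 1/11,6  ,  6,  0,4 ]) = [-9,-8, - 6, - 6,-1 , - 1 , -1, - 1/11 , 0,3,  4 , 5,5,5,6,6,8]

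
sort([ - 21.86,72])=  [ - 21.86, 72]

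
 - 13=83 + -96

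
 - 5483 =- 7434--1951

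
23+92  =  115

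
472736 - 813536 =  - 340800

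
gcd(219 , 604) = 1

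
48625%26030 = 22595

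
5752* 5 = 28760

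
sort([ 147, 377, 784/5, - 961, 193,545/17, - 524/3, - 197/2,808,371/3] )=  [ - 961, - 524/3,-197/2, 545/17, 371/3, 147,784/5,193,377, 808 ]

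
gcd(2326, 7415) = 1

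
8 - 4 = 4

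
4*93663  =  374652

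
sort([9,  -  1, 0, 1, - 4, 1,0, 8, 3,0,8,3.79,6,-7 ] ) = [-7, - 4,-1 , 0,  0,  0,1 , 1,3,  3.79, 6, 8, 8, 9] 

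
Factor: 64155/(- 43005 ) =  - 91/61 = - 7^1 * 13^1*61^( - 1 ) 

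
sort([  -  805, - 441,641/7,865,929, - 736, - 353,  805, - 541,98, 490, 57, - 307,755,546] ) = [ - 805, - 736, - 541,- 441, - 353 , - 307,57,641/7, 98, 490,546,755,805 , 865,929] 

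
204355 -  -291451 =495806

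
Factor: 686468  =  2^2 * 171617^1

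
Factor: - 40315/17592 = -2^( - 3 )*3^ ( - 1) * 5^1 * 11^1 = - 55/24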